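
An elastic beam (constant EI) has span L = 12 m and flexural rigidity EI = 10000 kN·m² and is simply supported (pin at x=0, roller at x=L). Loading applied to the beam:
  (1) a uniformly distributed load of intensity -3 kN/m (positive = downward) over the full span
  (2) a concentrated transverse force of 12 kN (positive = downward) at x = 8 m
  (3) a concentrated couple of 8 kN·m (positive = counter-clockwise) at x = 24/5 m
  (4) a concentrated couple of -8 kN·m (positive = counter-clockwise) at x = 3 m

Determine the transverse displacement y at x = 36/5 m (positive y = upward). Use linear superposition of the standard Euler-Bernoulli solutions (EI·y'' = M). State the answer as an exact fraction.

y(36/5) = 29949/781250 m

Load 1 — uniform load w=-3 kN/m over full span:
  y_1 = -wx(L³-2Lx²+x³)/(24EI) = -(-3)·(36/5)·(12³-2·12·(36/5)²+(36/5)³)/(24·10000) = 30132/390625 m
Load 2 — point force P=12 kN at a=8 m (b=L-a=4):
  y_2 = -Pbx(L²-b²-x²)/(6LEI)  [x≤a] = -12·4·(36/5)·(12²-4²-(36/5)²)/(6·12·10000) = -2856/78125 m
Load 3 — applied couple M₀=8 kN·m at a=24/5 m (b=L-a=36/5):
  y_3 = (M₀x³/(6L)-M₀(x-a)²/2+C₁x)/EI  [x>a] with C₁=M₀(3b²-L²)/(6L)=32/25 = (8·(36/5)³/(6·12)-8·((36/5)-(24/5))²/2+(32/25)·(36/5))/10000 = 216/78125 m
Load 4 — applied couple M₀=-8 kN·m at a=3 m (b=L-a=9):
  y_4 = (M₀x³/(6L)-M₀(x-a)²/2+C₁x)/EI  [x>a] with C₁=M₀(3b²-L²)/(6L)=-11 = ((-8)·(36/5)³/(6·12)-(-8)·((36/5)-3)²/2+(-11)·(36/5))/10000 = -783/156250 m
Superposition: y = Σ y_i = 29949/781250 m ≈ 0.038335 m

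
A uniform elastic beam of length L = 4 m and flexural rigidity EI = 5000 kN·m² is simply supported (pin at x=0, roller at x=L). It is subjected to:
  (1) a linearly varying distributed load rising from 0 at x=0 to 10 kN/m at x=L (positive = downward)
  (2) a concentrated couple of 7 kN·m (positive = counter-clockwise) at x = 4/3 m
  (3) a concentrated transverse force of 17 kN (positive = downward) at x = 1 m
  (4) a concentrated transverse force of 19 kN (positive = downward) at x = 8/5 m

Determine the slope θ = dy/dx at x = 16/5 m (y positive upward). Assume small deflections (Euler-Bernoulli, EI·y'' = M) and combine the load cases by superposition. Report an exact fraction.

Load 1 — triangular load w₀=10 kN/m (0→w₀ over full span):
  θ_1 = -w₀(7L⁴-30L²x²+15x⁴)/(360LEI) = -10·(7·4⁴-30·4²·(16/5)²+15·(16/5)⁴)/(360·4·5000) = 1514/703125 rad
Load 2 — applied couple M₀=7 kN·m at a=4/3 m (b=L-a=8/3):
  θ_2 = (M₀x²/(2L)-M₀(x-a)+C₁)/EI  [x>a] with C₁=M₀(3b²-L²)/(6L)=14/9 = (7·(16/5)²/(2·4)-7·((16/5)-(4/3))+(14/9))/5000 = -287/562500 rad
Load 3 — point force P=17 kN at a=1 m (b=L-a=3):
  θ_3 = -Pa(2L²-6Lx+3x²+a²)/(6LEI)  [x>a] = -17·1·(2·4²-6·4·(16/5)+3·(16/5)²+1²)/(6·4·5000) = 1853/1000000 rad
Load 4 — point force P=19 kN at a=8/5 m (b=L-a=12/5):
  θ_4 = -Pa(2L²-6Lx+3x²+a²)/(6LEI)  [x>a] = -19·(8/5)·(2·4²-6·4·(16/5)+3·(16/5)²+(8/5)²)/(6·4·5000) = 228/78125 rad
Superposition: θ = Σ θ_i = 288649/45000000 rad ≈ 0.006414 rad

θ(16/5) = 288649/45000000 rad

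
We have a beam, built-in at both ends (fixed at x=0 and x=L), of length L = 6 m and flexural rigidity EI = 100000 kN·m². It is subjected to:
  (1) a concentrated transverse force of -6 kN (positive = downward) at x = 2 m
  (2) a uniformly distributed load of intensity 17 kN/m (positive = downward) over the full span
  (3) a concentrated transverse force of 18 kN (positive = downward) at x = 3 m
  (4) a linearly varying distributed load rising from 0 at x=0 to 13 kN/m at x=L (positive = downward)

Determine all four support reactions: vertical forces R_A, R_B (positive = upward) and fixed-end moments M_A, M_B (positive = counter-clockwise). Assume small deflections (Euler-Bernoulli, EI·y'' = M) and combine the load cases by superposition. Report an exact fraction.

Load 1 — point force P=-6 kN at a=2 m (b=L-a=4):
  R_A = Pb²(3a+b)/L³ = (-6)·4²·(3·2+4)/6³ = -40/9 kN
  M_A = Pab²/L² = (-6)·2·4²/6² = -16/3 kN·m
  R_B = Pa²(a+3b)/L³ = (-6)·2²·(2+3·4)/6³ = -14/9 kN
  M_B = -Pa²b/L² = -(-6)·2²·4/6² = 8/3 kN·m
Load 2 — uniform load w=17 kN/m over full span:
  R_A = wL/2 = 17·6/2 = 51 kN
  M_A = wL²/12 = 17·6²/12 = 51 kN·m
  R_B = wL/2 = 17·6/2 = 51 kN
  M_B = -wL²/12 = -17·6²/12 = -51 kN·m
Load 3 — point force P=18 kN at a=3 m (b=L-a=3):
  R_A = Pb²(3a+b)/L³ = 18·3²·(3·3+3)/6³ = 9 kN
  M_A = Pab²/L² = 18·3·3²/6² = 27/2 kN·m
  R_B = Pa²(a+3b)/L³ = 18·3²·(3+3·3)/6³ = 9 kN
  M_B = -Pa²b/L² = -18·3²·3/6² = -27/2 kN·m
Load 4 — triangular load w₀=13 kN/m (0→w₀ over full span):
  R_A = 3w₀L/20 = 3·13·6/20 = 117/10 kN
  M_A = w₀L²/30 = 13·6²/30 = 78/5 kN·m
  R_B = 7w₀L/20 = 7·13·6/20 = 273/10 kN
  M_B = -w₀L²/20 = -13·6²/20 = -117/5 kN·m
Superposition: R_A = 6053/90 kN, M_A = 2243/30 kN·m, R_B = 7717/90 kN, M_B = -2557/30 kN·m

R_A = 6053/90 kN, M_A = 2243/30 kN·m, R_B = 7717/90 kN, M_B = -2557/30 kN·m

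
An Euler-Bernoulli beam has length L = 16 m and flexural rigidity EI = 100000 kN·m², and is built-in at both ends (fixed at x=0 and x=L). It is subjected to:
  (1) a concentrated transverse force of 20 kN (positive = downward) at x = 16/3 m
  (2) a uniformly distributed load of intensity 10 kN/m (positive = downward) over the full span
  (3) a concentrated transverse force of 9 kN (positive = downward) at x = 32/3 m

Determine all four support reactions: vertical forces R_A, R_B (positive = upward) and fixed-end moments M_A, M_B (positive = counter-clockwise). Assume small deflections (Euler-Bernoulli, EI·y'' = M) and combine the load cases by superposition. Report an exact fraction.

R_A = 2623/27 kN, M_A = 7328/27 kN·m, R_B = 2480/27 kN, M_B = -6976/27 kN·m

Load 1 — point force P=20 kN at a=16/3 m (b=L-a=32/3):
  R_A = Pb²(3a+b)/L³ = 20·(32/3)²·(3·(16/3)+(32/3))/16³ = 400/27 kN
  M_A = Pab²/L² = 20·(16/3)·(32/3)²/16² = 1280/27 kN·m
  R_B = Pa²(a+3b)/L³ = 20·(16/3)²·((16/3)+3·(32/3))/16³ = 140/27 kN
  M_B = -Pa²b/L² = -20·(16/3)²·(32/3)/16² = -640/27 kN·m
Load 2 — uniform load w=10 kN/m over full span:
  R_A = wL/2 = 10·16/2 = 80 kN
  M_A = wL²/12 = 10·16²/12 = 640/3 kN·m
  R_B = wL/2 = 10·16/2 = 80 kN
  M_B = -wL²/12 = -10·16²/12 = -640/3 kN·m
Load 3 — point force P=9 kN at a=32/3 m (b=L-a=16/3):
  R_A = Pb²(3a+b)/L³ = 9·(16/3)²·(3·(32/3)+(16/3))/16³ = 7/3 kN
  M_A = Pab²/L² = 9·(32/3)·(16/3)²/16² = 32/3 kN·m
  R_B = Pa²(a+3b)/L³ = 9·(32/3)²·((32/3)+3·(16/3))/16³ = 20/3 kN
  M_B = -Pa²b/L² = -9·(32/3)²·(16/3)/16² = -64/3 kN·m
Superposition: R_A = 2623/27 kN, M_A = 7328/27 kN·m, R_B = 2480/27 kN, M_B = -6976/27 kN·m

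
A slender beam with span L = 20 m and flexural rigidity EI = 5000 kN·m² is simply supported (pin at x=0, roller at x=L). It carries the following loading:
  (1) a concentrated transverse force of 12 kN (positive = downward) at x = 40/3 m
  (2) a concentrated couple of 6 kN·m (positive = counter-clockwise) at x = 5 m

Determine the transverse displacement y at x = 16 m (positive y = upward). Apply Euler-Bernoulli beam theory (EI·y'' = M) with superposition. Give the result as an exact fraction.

y(16) = -140137/675000 m

Load 1 — point force P=12 kN at a=40/3 m (b=L-a=20/3):
  y_1 = -Pa(L-x)(2Lx-a²-x²)/(6LEI)  [x>a] = -12·(40/3)·(20-16)·(2·20·16-(40/3)²-16²)/(6·20·5000) = -3712/16875 m
Load 2 — applied couple M₀=6 kN·m at a=5 m (b=L-a=15):
  y_2 = (M₀x³/(6L)-M₀(x-a)²/2+C₁x)/EI  [x>a] with C₁=M₀(3b²-L²)/(6L)=55/4 = (6·16³/(6·20)-6·(16-5)²/2+(55/4)·16)/5000 = 309/25000 m
Superposition: y = Σ y_i = -140137/675000 m ≈ -0.207610 m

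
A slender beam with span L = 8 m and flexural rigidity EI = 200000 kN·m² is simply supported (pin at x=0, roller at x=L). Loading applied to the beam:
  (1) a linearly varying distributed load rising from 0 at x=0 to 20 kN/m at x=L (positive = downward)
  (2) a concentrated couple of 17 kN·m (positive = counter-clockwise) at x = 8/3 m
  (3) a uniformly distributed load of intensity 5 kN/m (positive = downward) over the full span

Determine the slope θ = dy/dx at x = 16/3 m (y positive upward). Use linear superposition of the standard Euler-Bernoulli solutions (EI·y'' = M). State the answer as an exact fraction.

θ(16/3) = 1697/2430000 rad

Load 1 — triangular load w₀=20 kN/m (0→w₀ over full span):
  θ_1 = -w₀(7L⁴-30L²x²+15x⁴)/(360LEI) = -20·(7·8⁴-30·8²·(16/3)²+15·(16/3)⁴)/(360·8·200000) = 364/759375 rad
Load 2 — applied couple M₀=17 kN·m at a=8/3 m (b=L-a=16/3):
  θ_2 = (M₀x²/(2L)-M₀(x-a)+C₁)/EI  [x>a] with C₁=M₀(3b²-L²)/(6L)=68/9 = (17·(16/3)²/(2·8)-17·((16/3)-(8/3))+(68/9))/200000 = -17/450000 rad
Load 3 — uniform load w=5 kN/m over full span:
  θ_3 = -w(L³-6Lx²+4x³)/(24EI) = -5·(8³-6·8·(16/3)²+4·(16/3)³)/(24·200000) = 13/50625 rad
Superposition: θ = Σ θ_i = 1697/2430000 rad ≈ 0.000698 rad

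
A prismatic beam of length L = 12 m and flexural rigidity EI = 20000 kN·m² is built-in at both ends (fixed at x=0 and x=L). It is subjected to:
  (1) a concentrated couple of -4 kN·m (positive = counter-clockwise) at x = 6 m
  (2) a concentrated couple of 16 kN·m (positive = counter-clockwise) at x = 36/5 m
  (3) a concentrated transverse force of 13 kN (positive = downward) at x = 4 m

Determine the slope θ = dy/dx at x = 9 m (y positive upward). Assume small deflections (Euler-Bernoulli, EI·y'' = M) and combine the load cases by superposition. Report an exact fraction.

Load 1 — applied couple M₀=-4 kN·m at a=6 m (b=L-a=6):
  θ_1 = (R_Ax²/2 - M_Ax - M₀(x-a))/EI  [x>a] with R_A=-1/2, M_A=-1 = ((-1/2)·9²/2 - (-1)·9 - (-4)·(9-6))/20000 = 3/80000 rad
Load 2 — applied couple M₀=16 kN·m at a=36/5 m (b=L-a=24/5):
  θ_2 = (R_Ax²/2 - M_Ax - M₀(x-a))/EI  [x>a] with R_A=48/25, M_A=128/25 = ((48/25)·9²/2 - (128/25)·9 - 16·(9-(36/5)))/20000 = 9/62500 rad
Load 3 — point force P=13 kN at a=4 m (b=L-a=8):
  θ_3 = Pa²(L-x)(2bL-(3b+a)(L-x))/(2L³EI)  [x>a] = 13·4²·(12-9)·(2·8·12-(3·8+4)·(12-9))/(2·12³·20000) = 39/40000 rad
Superposition: θ = Σ θ_i = 2313/2000000 rad ≈ 0.001156 rad

θ(9) = 2313/2000000 rad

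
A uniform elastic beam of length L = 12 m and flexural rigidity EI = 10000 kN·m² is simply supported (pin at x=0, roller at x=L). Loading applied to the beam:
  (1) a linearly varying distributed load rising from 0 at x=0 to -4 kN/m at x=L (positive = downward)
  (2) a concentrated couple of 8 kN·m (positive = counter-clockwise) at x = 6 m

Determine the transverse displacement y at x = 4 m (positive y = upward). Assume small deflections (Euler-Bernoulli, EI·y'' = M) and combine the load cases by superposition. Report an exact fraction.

Load 1 — triangular load w₀=-4 kN/m (0→w₀ over full span):
  y_1 = -w₀x(7L⁴-10L²x²+3x⁴)/(360LEI) = -(-4)·4·(7·12⁴-10·12²·4²+3·4⁴)/(360·12·10000) = 256/5625 m
Load 2 — applied couple M₀=8 kN·m at a=6 m (b=L-a=6):
  y_2 = (M₀x³/(6L)+C₁x)/EI  [x≤a] with C₁=M₀(3b²-L²)/(6L)=-4 = (8·4³/(6·12)+(-4)·4)/10000 = -1/1125 m
Superposition: y = Σ y_i = 251/5625 m ≈ 0.044622 m

y(4) = 251/5625 m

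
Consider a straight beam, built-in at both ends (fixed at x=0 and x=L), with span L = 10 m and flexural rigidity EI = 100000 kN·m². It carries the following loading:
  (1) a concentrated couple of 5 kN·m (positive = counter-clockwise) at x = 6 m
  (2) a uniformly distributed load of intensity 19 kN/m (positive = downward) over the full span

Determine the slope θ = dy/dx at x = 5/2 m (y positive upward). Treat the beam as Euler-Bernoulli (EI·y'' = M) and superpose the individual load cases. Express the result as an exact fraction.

θ(5/2) = -2403/1600000 rad

Load 1 — applied couple M₀=5 kN·m at a=6 m (b=L-a=4):
  θ_1 = (R_Ax²/2 - M_Ax)/EI  [x≤a] with R_A=18/25, M_A=8/5 = ((18/25)·(5/2)²/2 - (8/5)·(5/2))/100000 = -7/400000 rad
Load 2 — uniform load w=19 kN/m over full span:
  θ_2 = -wx(L-x)(L-2x)/(12EI) = -19·(5/2)·(10-(5/2))·(10-2·(5/2))/(12·100000) = -19/12800 rad
Superposition: θ = Σ θ_i = -2403/1600000 rad ≈ -0.001502 rad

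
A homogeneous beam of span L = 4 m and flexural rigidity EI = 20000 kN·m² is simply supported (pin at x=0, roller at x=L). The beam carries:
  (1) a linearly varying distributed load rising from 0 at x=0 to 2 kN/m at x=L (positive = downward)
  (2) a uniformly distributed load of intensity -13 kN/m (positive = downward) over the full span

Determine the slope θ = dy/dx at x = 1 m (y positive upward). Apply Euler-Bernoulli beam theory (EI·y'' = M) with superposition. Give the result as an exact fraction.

Load 1 — triangular load w₀=2 kN/m (0→w₀ over full span):
  θ_1 = -w₀(7L⁴-30L²x²+15x⁴)/(360LEI) = -2·(7·4⁴-30·4²·1²+15·1⁴)/(360·4·20000) = -1327/14400000 rad
Load 2 — uniform load w=-13 kN/m over full span:
  θ_2 = -w(L³-6Lx²+4x³)/(24EI) = -(-13)·(4³-6·4·1²+4·1³)/(24·20000) = 143/120000 rad
Superposition: θ = Σ θ_i = 15833/14400000 rad ≈ 0.001100 rad

θ(1) = 15833/14400000 rad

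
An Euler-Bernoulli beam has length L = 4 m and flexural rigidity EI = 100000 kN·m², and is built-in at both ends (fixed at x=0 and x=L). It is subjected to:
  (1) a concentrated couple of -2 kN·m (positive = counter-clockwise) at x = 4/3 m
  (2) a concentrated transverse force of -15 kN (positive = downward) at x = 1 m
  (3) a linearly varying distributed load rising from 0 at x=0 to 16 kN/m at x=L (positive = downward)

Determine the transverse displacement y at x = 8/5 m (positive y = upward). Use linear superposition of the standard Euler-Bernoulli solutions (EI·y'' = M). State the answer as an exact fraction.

Load 1 — applied couple M₀=-2 kN·m at a=4/3 m (b=L-a=8/3):
  y_1 = (R_Ax³/6 - M_Ax²/2 - M₀(x-a)²/2)/EI  [x>a] with R_A=-2/3, M_A=0 = ((-2/3)·(8/5)³/6 - 0·(8/5)²/2 - (-2)·((8/5)-(4/3))²/2)/100000 = -3/781250 m
Load 2 — point force P=-15 kN at a=1 m (b=L-a=3):
  y_2 = -Pa²(L-x)²(3bL-(3b+a)(L-x))/(6L³EI)  [x>a] = -(-15)·1²·(4-(8/5))²·(3·3·4-(3·3+1)·(4-(8/5)))/(6·4³·100000) = 27/1000000 m
Load 3 — triangular load w₀=16 kN/m (0→w₀ over full span):
  y_3 = -w₀x²(L-x)²(x+2L)/(120LEI) = -16·(8/5)²·(4-(8/5))²·((8/5)+2·4)/(120·4·100000) = -2304/48828125 m
Superposition: y = Σ y_i = -75081/3125000000 m ≈ -0.000024 m

y(8/5) = -75081/3125000000 m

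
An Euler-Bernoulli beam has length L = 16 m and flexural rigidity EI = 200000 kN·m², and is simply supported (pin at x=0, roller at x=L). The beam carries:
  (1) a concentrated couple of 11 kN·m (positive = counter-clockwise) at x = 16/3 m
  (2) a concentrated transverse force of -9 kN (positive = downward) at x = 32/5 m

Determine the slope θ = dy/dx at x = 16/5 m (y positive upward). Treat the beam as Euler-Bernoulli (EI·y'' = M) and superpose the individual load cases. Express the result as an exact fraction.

θ(16/5) = 9359/14062500 rad

Load 1 — applied couple M₀=11 kN·m at a=16/3 m (b=L-a=32/3):
  θ_1 = (M₀x²/(2L)+C₁)/EI  [x≤a] with C₁=M₀(3b²-L²)/(6L)=88/9 = (11·(16/5)²/(2·16)+(88/9))/200000 = 187/2812500 rad
Load 2 — point force P=-9 kN at a=32/5 m (b=L-a=48/5):
  θ_2 = -Pb(L²-b²-3x²)/(6LEI)  [x≤a] = -(-9)·(48/5)·(16²-(48/5)²-3·(16/5)²)/(6·16·200000) = 234/390625 rad
Superposition: θ = Σ θ_i = 9359/14062500 rad ≈ 0.000666 rad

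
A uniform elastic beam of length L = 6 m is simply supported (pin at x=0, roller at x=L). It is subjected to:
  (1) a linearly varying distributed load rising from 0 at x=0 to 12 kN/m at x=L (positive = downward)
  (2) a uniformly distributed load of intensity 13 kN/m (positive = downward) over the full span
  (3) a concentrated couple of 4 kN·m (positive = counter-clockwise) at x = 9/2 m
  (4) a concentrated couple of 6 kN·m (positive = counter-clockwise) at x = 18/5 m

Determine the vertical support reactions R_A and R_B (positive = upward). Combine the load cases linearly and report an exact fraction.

Load 1 — triangular load w₀=12 kN/m (0→w₀ over full span):
  R_A = w₀L/6 = 12·6/6 = 12 kN
  R_B = w₀L/3 = 12·6/3 = 24 kN
Load 2 — uniform load w=13 kN/m over full span:
  R_A = wL/2 = 13·6/2 = 39 kN
  R_B = wL/2 = 13·6/2 = 39 kN
Load 3 — applied couple M₀=4 kN·m at a=9/2 m (b=L-a=3/2):
  R_A = M₀/L = 4/6 = 2/3 kN
  R_B = -M₀/L = -4/6 = -2/3 kN
Load 4 — applied couple M₀=6 kN·m at a=18/5 m (b=L-a=12/5):
  R_A = M₀/L = 6/6 = 1 kN
  R_B = -M₀/L = -6/6 = -1 kN
Superposition: R_A = 158/3 kN, R_B = 184/3 kN

R_A = 158/3 kN, R_B = 184/3 kN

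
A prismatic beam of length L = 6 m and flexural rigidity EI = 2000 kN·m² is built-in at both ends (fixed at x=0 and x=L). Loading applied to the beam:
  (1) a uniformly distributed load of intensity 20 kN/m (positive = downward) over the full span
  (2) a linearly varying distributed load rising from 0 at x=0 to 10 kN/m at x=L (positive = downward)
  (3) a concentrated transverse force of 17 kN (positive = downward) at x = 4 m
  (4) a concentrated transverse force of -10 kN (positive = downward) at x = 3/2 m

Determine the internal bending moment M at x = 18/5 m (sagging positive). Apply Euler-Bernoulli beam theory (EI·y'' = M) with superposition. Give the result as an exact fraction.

Load 1 — uniform load w=20 kN/m over full span:
  M_1 = wLx/2 - wL²/12 - wx²/2 = 20·6·(18/5)/2 - 20·6²/12 - 20·(18/5)²/2 = 132/5 kN·m
Load 2 — triangular load w₀=10 kN/m (0→w₀ over full span):
  M_2 = 3w₀Lx/20 - w₀L²/30 - w₀x³/(6L) = 3·10·6·(18/5)/20 - 10·6²/30 - 10·(18/5)³/(6·6) = 186/25 kN·m
Load 3 — point force P=17 kN at a=4 m (b=L-a=2):
  M_3 = Pb²(3a+b)x/L³ - Pab²/L²  [x≤a] = 17·2²·(3·4+2)·(18/5)/6³ - 17·4·2²/6² = 374/45 kN·m
Load 4 — point force P=-10 kN at a=3/2 m (b=L-a=9/2):
  M_4 = Pa²(a+3b)(L-x)/L³ - Pa²b/L²  [x>a] = (-10)·(3/2)²·((3/2)+3·(9/2))·(6-(18/5))/6³ - (-10)·(3/2)²·(9/2)/6² = -15/16 kN·m
Superposition: M = Σ M_i = 148369/3600 kN·m ≈ 41.213611 kN·m

M(18/5) = 148369/3600 kN·m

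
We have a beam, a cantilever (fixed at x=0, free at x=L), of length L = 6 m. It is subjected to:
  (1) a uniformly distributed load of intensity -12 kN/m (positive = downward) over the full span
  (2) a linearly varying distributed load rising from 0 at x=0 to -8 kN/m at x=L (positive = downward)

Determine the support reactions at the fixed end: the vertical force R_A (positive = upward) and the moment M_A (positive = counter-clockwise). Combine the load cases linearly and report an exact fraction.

Load 1 — uniform load w=-12 kN/m over full span:
  R_A = wL = (-12)·6 = -72 kN
  M_A = wL²/2 = (-12)·6²/2 = -216 kN·m
Load 2 — triangular load w₀=-8 kN/m (0→w₀ over full span):
  R_A = w₀L/2 = (-8)·6/2 = -24 kN
  M_A = w₀L²/3 = (-8)·6²/3 = -96 kN·m
Superposition: R_A = -96 kN, M_A = -312 kN·m

R_A = -96 kN, M_A = -312 kN·m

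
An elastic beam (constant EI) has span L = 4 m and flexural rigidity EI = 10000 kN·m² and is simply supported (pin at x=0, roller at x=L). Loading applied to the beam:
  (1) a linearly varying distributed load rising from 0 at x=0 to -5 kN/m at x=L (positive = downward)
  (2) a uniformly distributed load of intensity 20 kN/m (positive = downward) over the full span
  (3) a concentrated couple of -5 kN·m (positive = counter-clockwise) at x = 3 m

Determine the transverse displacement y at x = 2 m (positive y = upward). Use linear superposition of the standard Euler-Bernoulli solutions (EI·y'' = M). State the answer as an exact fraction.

Load 1 — triangular load w₀=-5 kN/m (0→w₀ over full span):
  y_1 = -w₀x(7L⁴-10L²x²+3x⁴)/(360LEI) = -(-5)·2·(7·4⁴-10·4²·2²+3·2⁴)/(360·4·10000) = 1/1200 m
Load 2 — uniform load w=20 kN/m over full span:
  y_2 = -wx(L³-2Lx²+x³)/(24EI) = -20·2·(4³-2·4·2²+2³)/(24·10000) = -1/150 m
Load 3 — applied couple M₀=-5 kN·m at a=3 m (b=L-a=1):
  y_3 = (M₀x³/(6L)+C₁x)/EI  [x≤a] with C₁=M₀(3b²-L²)/(6L)=65/24 = ((-5)·2³/(6·4)+(65/24)·2)/10000 = 3/8000 m
Superposition: y = Σ y_i = -131/24000 m ≈ -0.005458 m

y(2) = -131/24000 m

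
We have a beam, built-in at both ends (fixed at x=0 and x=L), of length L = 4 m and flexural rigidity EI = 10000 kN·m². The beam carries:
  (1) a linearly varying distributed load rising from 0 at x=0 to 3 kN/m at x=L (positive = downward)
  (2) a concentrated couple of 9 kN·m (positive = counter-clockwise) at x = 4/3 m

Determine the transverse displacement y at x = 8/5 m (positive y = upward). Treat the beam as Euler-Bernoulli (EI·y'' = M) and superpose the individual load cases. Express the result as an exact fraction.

Load 1 — triangular load w₀=3 kN/m (0→w₀ over full span):
  y_1 = -w₀x²(L-x)²(x+2L)/(120LEI) = -3·(8/5)²·(4-(8/5))²·((8/5)+2·4)/(120·4·10000) = -864/9765625 m
Load 2 — applied couple M₀=9 kN·m at a=4/3 m (b=L-a=8/3):
  y_2 = (R_Ax³/6 - M_Ax²/2 - M₀(x-a)²/2)/EI  [x>a] with R_A=3, M_A=0 = (3·(8/5)³/6 - 0·(8/5)²/2 - 9·((8/5)-(4/3))²/2)/10000 = 27/156250 m
Superposition: y = Σ y_i = 1647/19531250 m ≈ 0.000084 m

y(8/5) = 1647/19531250 m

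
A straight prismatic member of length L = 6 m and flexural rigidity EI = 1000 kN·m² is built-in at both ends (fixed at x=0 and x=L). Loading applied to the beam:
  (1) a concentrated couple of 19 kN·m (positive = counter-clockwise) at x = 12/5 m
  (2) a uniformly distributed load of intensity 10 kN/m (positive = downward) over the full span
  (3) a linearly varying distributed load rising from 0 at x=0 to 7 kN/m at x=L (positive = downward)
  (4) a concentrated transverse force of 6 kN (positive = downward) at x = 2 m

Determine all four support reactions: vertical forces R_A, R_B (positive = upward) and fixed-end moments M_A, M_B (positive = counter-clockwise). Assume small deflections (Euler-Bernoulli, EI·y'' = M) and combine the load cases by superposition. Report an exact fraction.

R_A = 20387/450 kN, M_A = 3451/75 kN·m, R_B = 18763/450 kN, M_B = -2939/75 kN·m

Load 1 — applied couple M₀=19 kN·m at a=12/5 m (b=L-a=18/5):
  R_A = 6M₀ab/L³ = 6·19·(12/5)·(18/5)/6³ = 114/25 kN
  M_A = M₀b(2a-b)/L² = 19·(18/5)·(2·(12/5)-(18/5))/6² = 57/25 kN·m
  R_B = -6M₀ab/L³ = -6·19·(12/5)·(18/5)/6³ = -114/25 kN
  M_B = M₀a(2b-a)/L² = 19·(12/5)·(2·(18/5)-(12/5))/6² = 152/25 kN·m
Load 2 — uniform load w=10 kN/m over full span:
  R_A = wL/2 = 10·6/2 = 30 kN
  M_A = wL²/12 = 10·6²/12 = 30 kN·m
  R_B = wL/2 = 10·6/2 = 30 kN
  M_B = -wL²/12 = -10·6²/12 = -30 kN·m
Load 3 — triangular load w₀=7 kN/m (0→w₀ over full span):
  R_A = 3w₀L/20 = 3·7·6/20 = 63/10 kN
  M_A = w₀L²/30 = 7·6²/30 = 42/5 kN·m
  R_B = 7w₀L/20 = 7·7·6/20 = 147/10 kN
  M_B = -w₀L²/20 = -7·6²/20 = -63/5 kN·m
Load 4 — point force P=6 kN at a=2 m (b=L-a=4):
  R_A = Pb²(3a+b)/L³ = 6·4²·(3·2+4)/6³ = 40/9 kN
  M_A = Pab²/L² = 6·2·4²/6² = 16/3 kN·m
  R_B = Pa²(a+3b)/L³ = 6·2²·(2+3·4)/6³ = 14/9 kN
  M_B = -Pa²b/L² = -6·2²·4/6² = -8/3 kN·m
Superposition: R_A = 20387/450 kN, M_A = 3451/75 kN·m, R_B = 18763/450 kN, M_B = -2939/75 kN·m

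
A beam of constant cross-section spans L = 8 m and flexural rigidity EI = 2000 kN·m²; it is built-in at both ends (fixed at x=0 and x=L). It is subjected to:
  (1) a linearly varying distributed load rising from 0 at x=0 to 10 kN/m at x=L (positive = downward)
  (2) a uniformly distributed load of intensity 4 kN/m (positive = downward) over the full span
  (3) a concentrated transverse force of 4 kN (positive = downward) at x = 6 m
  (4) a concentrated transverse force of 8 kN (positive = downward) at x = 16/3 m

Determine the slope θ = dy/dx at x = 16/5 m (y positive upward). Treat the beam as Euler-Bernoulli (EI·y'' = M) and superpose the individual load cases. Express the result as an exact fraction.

Load 1 — triangular load w₀=10 kN/m (0→w₀ over full span):
  θ_1 = -w₀(2x(L-x)(L-2x)(x+2L)+x²(L-x)²)/(120LEI) = -10·(2·(16/5)·(8-(16/5))·(8-2·(16/5))·((16/5)+2·8)+(16/5)²·(8-(16/5))²)/(120·8·2000) = -96/15625 rad
Load 2 — uniform load w=4 kN/m over full span:
  θ_2 = -wx(L-x)(L-2x)/(12EI) = -4·(16/5)·(8-(16/5))·(8-2·(16/5))/(12·2000) = -64/15625 rad
Load 3 — point force P=4 kN at a=6 m (b=L-a=2):
  θ_3 = -Pb²x(2aL-(3a+b)x)/(2L³EI)  [x≤a] = -4·2²·(16/5)·(2·6·8-(3·6+2)·(16/5))/(2·8³·2000) = -1/1250 rad
Load 4 — point force P=8 kN at a=16/3 m (b=L-a=8/3):
  θ_4 = -Pb²x(2aL-(3a+b)x)/(2L³EI)  [x≤a] = -8·(8/3)²·(16/5)·(2·(16/3)·8-(3·(16/3)+(8/3))·(16/5))/(2·8³·2000) = -64/28125 rad
Superposition: θ = Σ θ_i = -749/56250 rad ≈ -0.013316 rad

θ(16/5) = -749/56250 rad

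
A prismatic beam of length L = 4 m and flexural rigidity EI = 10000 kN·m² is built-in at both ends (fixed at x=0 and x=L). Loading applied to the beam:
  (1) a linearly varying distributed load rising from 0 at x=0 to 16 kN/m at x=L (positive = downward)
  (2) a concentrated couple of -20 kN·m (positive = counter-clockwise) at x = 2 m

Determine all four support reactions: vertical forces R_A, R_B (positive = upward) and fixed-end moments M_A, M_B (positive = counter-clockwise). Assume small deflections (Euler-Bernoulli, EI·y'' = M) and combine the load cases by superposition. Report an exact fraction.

R_A = 21/10 kN, M_A = 53/15 kN·m, R_B = 299/10 kN, M_B = -89/5 kN·m

Load 1 — triangular load w₀=16 kN/m (0→w₀ over full span):
  R_A = 3w₀L/20 = 3·16·4/20 = 48/5 kN
  M_A = w₀L²/30 = 16·4²/30 = 128/15 kN·m
  R_B = 7w₀L/20 = 7·16·4/20 = 112/5 kN
  M_B = -w₀L²/20 = -16·4²/20 = -64/5 kN·m
Load 2 — applied couple M₀=-20 kN·m at a=2 m (b=L-a=2):
  R_A = 6M₀ab/L³ = 6·(-20)·2·2/4³ = -15/2 kN
  M_A = M₀b(2a-b)/L² = (-20)·2·(2·2-2)/4² = -5 kN·m
  R_B = -6M₀ab/L³ = -6·(-20)·2·2/4³ = 15/2 kN
  M_B = M₀a(2b-a)/L² = (-20)·2·(2·2-2)/4² = -5 kN·m
Superposition: R_A = 21/10 kN, M_A = 53/15 kN·m, R_B = 299/10 kN, M_B = -89/5 kN·m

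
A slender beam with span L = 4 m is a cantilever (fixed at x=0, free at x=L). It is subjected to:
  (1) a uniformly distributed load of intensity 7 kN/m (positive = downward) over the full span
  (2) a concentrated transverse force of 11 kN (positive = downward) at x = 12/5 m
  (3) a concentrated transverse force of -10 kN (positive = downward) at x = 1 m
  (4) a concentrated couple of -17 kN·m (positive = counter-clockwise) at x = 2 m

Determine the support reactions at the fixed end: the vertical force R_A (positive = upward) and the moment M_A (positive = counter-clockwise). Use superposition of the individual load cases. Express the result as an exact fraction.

R_A = 29 kN, M_A = 447/5 kN·m

Load 1 — uniform load w=7 kN/m over full span:
  R_A = wL = 7·4 = 28 kN
  M_A = wL²/2 = 7·4²/2 = 56 kN·m
Load 2 — point force P=11 kN at a=12/5 m (b=L-a=8/5):
  R_A = P = 11 kN
  M_A = Pa = 11·(12/5) = 132/5 kN·m
Load 3 — point force P=-10 kN at a=1 m (b=L-a=3):
  R_A = P = (-10) = -10 kN
  M_A = Pa = (-10)·1 = -10 kN·m
Load 4 — applied couple M₀=-17 kN·m at a=2 m (b=L-a=2):
  R_A = 0 kN
  M_A = -M₀ = -(-17) = 17 kN·m
Superposition: R_A = 29 kN, M_A = 447/5 kN·m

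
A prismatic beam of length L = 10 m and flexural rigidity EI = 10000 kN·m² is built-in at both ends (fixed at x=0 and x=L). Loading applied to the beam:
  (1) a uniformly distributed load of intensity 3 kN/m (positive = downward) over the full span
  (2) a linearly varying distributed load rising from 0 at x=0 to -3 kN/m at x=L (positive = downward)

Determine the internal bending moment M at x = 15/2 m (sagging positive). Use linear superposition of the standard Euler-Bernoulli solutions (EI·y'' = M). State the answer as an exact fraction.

M(15/2) = 15/32 kN·m

Load 1 — uniform load w=3 kN/m over full span:
  M_1 = wLx/2 - wL²/12 - wx²/2 = 3·10·(15/2)/2 - 3·10²/12 - 3·(15/2)²/2 = 25/8 kN·m
Load 2 — triangular load w₀=-3 kN/m (0→w₀ over full span):
  M_2 = 3w₀Lx/20 - w₀L²/30 - w₀x³/(6L) = 3·(-3)·10·(15/2)/20 - (-3)·10²/30 - (-3)·(15/2)³/(6·10) = -85/32 kN·m
Superposition: M = Σ M_i = 15/32 kN·m ≈ 0.468750 kN·m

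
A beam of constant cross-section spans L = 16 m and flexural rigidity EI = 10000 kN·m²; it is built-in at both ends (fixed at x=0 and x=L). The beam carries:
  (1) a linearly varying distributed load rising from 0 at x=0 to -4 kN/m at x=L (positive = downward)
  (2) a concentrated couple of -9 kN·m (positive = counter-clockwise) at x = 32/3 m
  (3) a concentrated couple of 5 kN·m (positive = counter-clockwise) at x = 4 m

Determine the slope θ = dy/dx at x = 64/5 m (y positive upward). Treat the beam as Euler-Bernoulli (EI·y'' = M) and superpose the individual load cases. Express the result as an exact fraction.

Load 1 — triangular load w₀=-4 kN/m (0→w₀ over full span):
  θ_1 = -w₀(2x(L-x)(L-2x)(x+2L)+x²(L-x)²)/(120LEI) = -(-4)·(2·(64/5)·(16-(64/5))·(16-2·(64/5))·((64/5)+2·16)+(64/5)²·(16-(64/5))²)/(120·16·10000) = -8192/1171875 rad
Load 2 — applied couple M₀=-9 kN·m at a=32/3 m (b=L-a=16/3):
  θ_2 = (R_Ax²/2 - M_Ax - M₀(x-a))/EI  [x>a] with R_A=-3/4, M_A=-3 = ((-3/4)·(64/5)²/2 - (-3)·(64/5) - (-9)·((64/5)-(32/3)))/10000 = -6/15625 rad
Load 3 — applied couple M₀=5 kN·m at a=4 m (b=L-a=12):
  θ_3 = (R_Ax²/2 - M_Ax - M₀(x-a))/EI  [x>a] with R_A=45/128, M_A=-15/16 = ((45/128)·(64/5)²/2 - (-15/16)·(64/5) - 5·((64/5)-4))/10000 = -1/3125 rad
Superposition: θ = Σ θ_i = -9017/1171875 rad ≈ -0.007695 rad

θ(64/5) = -9017/1171875 rad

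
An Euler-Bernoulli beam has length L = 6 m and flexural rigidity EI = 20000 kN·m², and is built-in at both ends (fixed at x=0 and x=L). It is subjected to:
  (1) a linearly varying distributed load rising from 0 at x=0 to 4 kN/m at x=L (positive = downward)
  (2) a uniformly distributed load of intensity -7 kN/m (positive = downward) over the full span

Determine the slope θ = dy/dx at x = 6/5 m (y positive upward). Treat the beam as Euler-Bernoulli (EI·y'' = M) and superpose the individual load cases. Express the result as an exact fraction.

Load 1 — triangular load w₀=4 kN/m (0→w₀ over full span):
  θ_1 = -w₀(2x(L-x)(L-2x)(x+2L)+x²(L-x)²)/(120LEI) = -4·(2·(6/5)·(6-(6/5))·(6-2·(6/5))·((6/5)+2·6)+(6/5)²·(6-(6/5))²)/(120·6·20000) = -63/390625 rad
Load 2 — uniform load w=-7 kN/m over full span:
  θ_2 = -wx(L-x)(L-2x)/(12EI) = -(-7)·(6/5)·(6-(6/5))·(6-2·(6/5))/(12·20000) = 189/312500 rad
Superposition: θ = Σ θ_i = 693/1562500 rad ≈ 0.000444 rad

θ(6/5) = 693/1562500 rad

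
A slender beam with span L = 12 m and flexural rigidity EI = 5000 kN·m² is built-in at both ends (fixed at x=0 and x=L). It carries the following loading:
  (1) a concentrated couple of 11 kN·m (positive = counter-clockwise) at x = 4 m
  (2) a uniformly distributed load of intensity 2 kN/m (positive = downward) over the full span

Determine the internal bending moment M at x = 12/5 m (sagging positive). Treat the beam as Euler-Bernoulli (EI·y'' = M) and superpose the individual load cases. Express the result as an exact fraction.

M(12/5) = 148/75 kN·m

Load 1 — applied couple M₀=11 kN·m at a=4 m (b=L-a=8):
  M_1 = R_Ax - M_A  [x≤a] with R_A=11/9, M_A=0 = (11/9)·(12/5) - 0 = 44/15 kN·m
Load 2 — uniform load w=2 kN/m over full span:
  M_2 = wLx/2 - wL²/12 - wx²/2 = 2·12·(12/5)/2 - 2·12²/12 - 2·(12/5)²/2 = -24/25 kN·m
Superposition: M = Σ M_i = 148/75 kN·m ≈ 1.973333 kN·m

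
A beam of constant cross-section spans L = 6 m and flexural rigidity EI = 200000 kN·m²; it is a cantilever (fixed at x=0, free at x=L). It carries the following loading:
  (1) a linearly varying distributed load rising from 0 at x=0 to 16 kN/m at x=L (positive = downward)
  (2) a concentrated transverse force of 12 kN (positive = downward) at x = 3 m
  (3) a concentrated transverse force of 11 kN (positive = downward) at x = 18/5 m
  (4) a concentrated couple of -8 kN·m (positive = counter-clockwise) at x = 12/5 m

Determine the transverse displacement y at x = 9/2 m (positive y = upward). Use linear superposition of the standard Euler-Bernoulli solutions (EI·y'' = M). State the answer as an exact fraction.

Load 1 — triangular load w₀=16 kN/m (0→w₀ over full span):
  y_1 = (w₀Lx³/12-w₀L²x²/6-w₀x⁵/(120L))/EI = (16·6·(9/2)³/12-16·6²·(9/2)²/6-16·(9/2)⁵/(120·6))/200000 = -200961/32000000 m
Load 2 — point force P=12 kN at a=3 m (b=L-a=3):
  y_2 = -Pa²(3x-a)/(6EI)  [x>a] = -12·3²·(3·(9/2)-3)/(6·200000) = -189/200000 m
Load 3 — point force P=11 kN at a=18/5 m (b=L-a=12/5):
  y_3 = -Pa²(3x-a)/(6EI)  [x>a] = -11·(18/5)²·(3·(9/2)-(18/5))/(6·200000) = -29403/25000000 m
Load 4 — applied couple M₀=-8 kN·m at a=12/5 m (b=L-a=18/5):
  y_4 = M₀a(2x-a)/(2EI)  [x>a] = (-8)·(12/5)·(2·(9/2)-(12/5))/(2·200000) = -99/312500 m
Superposition: y = Σ y_i = -6974361/800000000 m ≈ -0.008718 m

y(9/2) = -6974361/800000000 m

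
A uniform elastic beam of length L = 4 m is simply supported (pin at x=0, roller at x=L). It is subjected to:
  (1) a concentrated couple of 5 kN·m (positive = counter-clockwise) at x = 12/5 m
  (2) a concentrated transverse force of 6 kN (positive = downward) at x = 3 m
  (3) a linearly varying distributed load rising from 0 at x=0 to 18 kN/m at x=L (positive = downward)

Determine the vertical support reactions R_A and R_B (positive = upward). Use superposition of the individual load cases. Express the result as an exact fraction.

R_A = 59/4 kN, R_B = 109/4 kN

Load 1 — applied couple M₀=5 kN·m at a=12/5 m (b=L-a=8/5):
  R_A = M₀/L = 5/4 kN
  R_B = -M₀/L = -5/4 kN
Load 2 — point force P=6 kN at a=3 m (b=L-a=1):
  R_A = Pb/L = 6·1/4 = 3/2 kN
  R_B = Pa/L = 6·3/4 = 9/2 kN
Load 3 — triangular load w₀=18 kN/m (0→w₀ over full span):
  R_A = w₀L/6 = 18·4/6 = 12 kN
  R_B = w₀L/3 = 18·4/3 = 24 kN
Superposition: R_A = 59/4 kN, R_B = 109/4 kN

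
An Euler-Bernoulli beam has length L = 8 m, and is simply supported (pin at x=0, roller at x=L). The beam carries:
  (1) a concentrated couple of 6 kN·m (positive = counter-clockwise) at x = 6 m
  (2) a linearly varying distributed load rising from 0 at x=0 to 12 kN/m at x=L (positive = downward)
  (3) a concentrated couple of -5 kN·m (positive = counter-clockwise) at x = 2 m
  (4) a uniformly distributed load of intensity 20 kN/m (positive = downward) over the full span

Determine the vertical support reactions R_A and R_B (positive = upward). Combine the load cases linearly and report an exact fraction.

Load 1 — applied couple M₀=6 kN·m at a=6 m (b=L-a=2):
  R_A = M₀/L = 6/8 = 3/4 kN
  R_B = -M₀/L = -6/8 = -3/4 kN
Load 2 — triangular load w₀=12 kN/m (0→w₀ over full span):
  R_A = w₀L/6 = 12·8/6 = 16 kN
  R_B = w₀L/3 = 12·8/3 = 32 kN
Load 3 — applied couple M₀=-5 kN·m at a=2 m (b=L-a=6):
  R_A = M₀/L = (-5)/8 = -5/8 kN
  R_B = -M₀/L = -(-5)/8 = 5/8 kN
Load 4 — uniform load w=20 kN/m over full span:
  R_A = wL/2 = 20·8/2 = 80 kN
  R_B = wL/2 = 20·8/2 = 80 kN
Superposition: R_A = 769/8 kN, R_B = 895/8 kN

R_A = 769/8 kN, R_B = 895/8 kN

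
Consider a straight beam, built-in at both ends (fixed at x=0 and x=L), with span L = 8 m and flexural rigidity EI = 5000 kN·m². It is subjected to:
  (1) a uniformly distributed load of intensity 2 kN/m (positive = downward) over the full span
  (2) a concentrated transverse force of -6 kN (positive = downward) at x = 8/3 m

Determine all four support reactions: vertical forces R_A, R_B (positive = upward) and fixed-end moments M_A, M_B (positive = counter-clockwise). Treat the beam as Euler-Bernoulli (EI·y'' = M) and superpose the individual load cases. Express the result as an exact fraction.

Load 1 — uniform load w=2 kN/m over full span:
  R_A = wL/2 = 2·8/2 = 8 kN
  M_A = wL²/12 = 2·8²/12 = 32/3 kN·m
  R_B = wL/2 = 2·8/2 = 8 kN
  M_B = -wL²/12 = -2·8²/12 = -32/3 kN·m
Load 2 — point force P=-6 kN at a=8/3 m (b=L-a=16/3):
  R_A = Pb²(3a+b)/L³ = (-6)·(16/3)²·(3·(8/3)+(16/3))/8³ = -40/9 kN
  M_A = Pab²/L² = (-6)·(8/3)·(16/3)²/8² = -64/9 kN·m
  R_B = Pa²(a+3b)/L³ = (-6)·(8/3)²·((8/3)+3·(16/3))/8³ = -14/9 kN
  M_B = -Pa²b/L² = -(-6)·(8/3)²·(16/3)/8² = 32/9 kN·m
Superposition: R_A = 32/9 kN, M_A = 32/9 kN·m, R_B = 58/9 kN, M_B = -64/9 kN·m

R_A = 32/9 kN, M_A = 32/9 kN·m, R_B = 58/9 kN, M_B = -64/9 kN·m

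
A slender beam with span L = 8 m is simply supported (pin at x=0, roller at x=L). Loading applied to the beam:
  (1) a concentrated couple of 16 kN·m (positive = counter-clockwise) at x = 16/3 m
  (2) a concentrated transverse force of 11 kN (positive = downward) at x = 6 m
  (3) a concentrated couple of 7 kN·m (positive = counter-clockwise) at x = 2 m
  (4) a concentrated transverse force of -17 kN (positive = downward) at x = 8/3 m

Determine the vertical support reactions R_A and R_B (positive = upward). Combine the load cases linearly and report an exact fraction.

R_A = -137/24 kN, R_B = -7/24 kN

Load 1 — applied couple M₀=16 kN·m at a=16/3 m (b=L-a=8/3):
  R_A = M₀/L = 16/8 = 2 kN
  R_B = -M₀/L = -16/8 = -2 kN
Load 2 — point force P=11 kN at a=6 m (b=L-a=2):
  R_A = Pb/L = 11·2/8 = 11/4 kN
  R_B = Pa/L = 11·6/8 = 33/4 kN
Load 3 — applied couple M₀=7 kN·m at a=2 m (b=L-a=6):
  R_A = M₀/L = 7/8 kN
  R_B = -M₀/L = -7/8 kN
Load 4 — point force P=-17 kN at a=8/3 m (b=L-a=16/3):
  R_A = Pb/L = (-17)·(16/3)/8 = -34/3 kN
  R_B = Pa/L = (-17)·(8/3)/8 = -17/3 kN
Superposition: R_A = -137/24 kN, R_B = -7/24 kN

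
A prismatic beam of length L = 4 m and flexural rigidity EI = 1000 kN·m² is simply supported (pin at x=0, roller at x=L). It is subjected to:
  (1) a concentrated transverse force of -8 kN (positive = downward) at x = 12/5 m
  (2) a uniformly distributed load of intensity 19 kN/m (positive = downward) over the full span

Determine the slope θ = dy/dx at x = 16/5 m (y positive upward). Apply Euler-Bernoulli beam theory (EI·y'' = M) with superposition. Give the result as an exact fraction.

θ(16/5) = 523/15625 rad

Load 1 — point force P=-8 kN at a=12/5 m (b=L-a=8/5):
  θ_1 = -Pa(2L²-6Lx+3x²+a²)/(6LEI)  [x>a] = -(-8)·(12/5)·(2·4²-6·4·(16/5)+3·(16/5)²+(12/5)²)/(6·4·1000) = -104/15625 rad
Load 2 — uniform load w=19 kN/m over full span:
  θ_2 = -w(L³-6Lx²+4x³)/(24EI) = -19·(4³-6·4·(16/5)²+4·(16/5)³)/(24·1000) = 627/15625 rad
Superposition: θ = Σ θ_i = 523/15625 rad ≈ 0.033472 rad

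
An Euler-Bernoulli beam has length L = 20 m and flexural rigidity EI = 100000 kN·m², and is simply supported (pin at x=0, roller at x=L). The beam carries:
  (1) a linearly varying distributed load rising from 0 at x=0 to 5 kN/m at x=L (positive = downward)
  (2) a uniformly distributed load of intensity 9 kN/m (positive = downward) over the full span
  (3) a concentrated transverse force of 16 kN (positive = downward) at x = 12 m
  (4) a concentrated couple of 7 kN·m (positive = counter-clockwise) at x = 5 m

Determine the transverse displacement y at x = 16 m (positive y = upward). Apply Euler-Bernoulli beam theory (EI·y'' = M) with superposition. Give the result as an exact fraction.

Load 1 — triangular load w₀=5 kN/m (0→w₀ over full span):
  y_1 = -w₀x(7L⁴-10L²x²+3x⁴)/(360LEI) = -5·16·(7·20⁴-10·20²·16²+3·16⁴)/(360·20·100000) = -508/15625 m
Load 2 — uniform load w=9 kN/m over full span:
  y_2 = -wx(L³-2Lx²+x³)/(24EI) = -9·16·(20³-2·20·16²+16³)/(24·100000) = -348/3125 m
Load 3 — point force P=16 kN at a=12 m (b=L-a=8):
  y_3 = -Pa(L-x)(2Lx-a²-x²)/(6LEI)  [x>a] = -16·12·(20-16)·(2·20·16-12²-16²)/(6·20·100000) = -48/3125 m
Load 4 — applied couple M₀=7 kN·m at a=5 m (b=L-a=15):
  y_4 = (M₀x³/(6L)-M₀(x-a)²/2+C₁x)/EI  [x>a] with C₁=M₀(3b²-L²)/(6L)=385/24 = (7·16³/(6·20)-7·(16-5)²/2+(385/24)·16)/100000 = 721/1000000 m
Superposition: y = Σ y_i = -158511/1000000 m ≈ -0.158511 m

y(16) = -158511/1000000 m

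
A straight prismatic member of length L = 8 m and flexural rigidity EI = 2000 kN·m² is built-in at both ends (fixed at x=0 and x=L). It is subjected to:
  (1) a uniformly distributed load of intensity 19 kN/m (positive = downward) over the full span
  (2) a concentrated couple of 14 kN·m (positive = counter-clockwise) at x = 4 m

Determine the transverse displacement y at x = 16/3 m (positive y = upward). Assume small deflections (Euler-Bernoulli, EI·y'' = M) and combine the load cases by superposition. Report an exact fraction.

Load 1 — uniform load w=19 kN/m over full span:
  y_1 = -wx²(L-x)²/(24EI) = -19·(16/3)²·(8-(16/3))²/(24·2000) = -2432/30375 m
Load 2 — applied couple M₀=14 kN·m at a=4 m (b=L-a=4):
  y_2 = (R_Ax³/6 - M_Ax²/2 - M₀(x-a)²/2)/EI  [x>a] with R_A=21/8, M_A=7/2 = ((21/8)·(16/3)³/6 - (7/2)·(16/3)²/2 - 14·((16/3)-4)²/2)/2000 = 7/3375 m
Superposition: y = Σ y_i = -2369/30375 m ≈ -0.077992 m

y(16/3) = -2369/30375 m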